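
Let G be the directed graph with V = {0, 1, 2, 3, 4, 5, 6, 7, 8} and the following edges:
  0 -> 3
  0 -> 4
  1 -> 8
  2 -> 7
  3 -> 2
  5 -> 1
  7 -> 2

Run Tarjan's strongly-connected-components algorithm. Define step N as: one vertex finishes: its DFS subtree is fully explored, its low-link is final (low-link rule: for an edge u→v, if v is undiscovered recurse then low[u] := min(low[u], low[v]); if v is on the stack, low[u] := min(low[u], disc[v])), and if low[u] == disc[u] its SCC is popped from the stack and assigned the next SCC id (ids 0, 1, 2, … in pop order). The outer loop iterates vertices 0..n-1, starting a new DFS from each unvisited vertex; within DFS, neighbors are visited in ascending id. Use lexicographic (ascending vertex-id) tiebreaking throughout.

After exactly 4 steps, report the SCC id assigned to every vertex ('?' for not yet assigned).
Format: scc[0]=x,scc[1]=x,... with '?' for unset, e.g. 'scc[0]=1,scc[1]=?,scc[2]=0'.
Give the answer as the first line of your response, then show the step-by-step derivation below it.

scc[0]=?,scc[1]=?,scc[2]=0,scc[3]=1,scc[4]=2,scc[5]=?,scc[6]=?,scc[7]=0,scc[8]=?

step 1: low=(low[0]=0,low[1]=?,low[2]=2,low[3]=1,low[4]=?,low[5]=?,low[6]=?,low[7]=2,low[8]=?); scc=(scc[0]=?,scc[1]=?,scc[2]=?,scc[3]=?,scc[4]=?,scc[5]=?,scc[6]=?,scc[7]=?,scc[8]=?)
step 2: low=(low[0]=0,low[1]=?,low[2]=2,low[3]=1,low[4]=?,low[5]=?,low[6]=?,low[7]=2,low[8]=?); scc=(scc[0]=?,scc[1]=?,scc[2]=0,scc[3]=?,scc[4]=?,scc[5]=?,scc[6]=?,scc[7]=0,scc[8]=?)
step 3: low=(low[0]=0,low[1]=?,low[2]=2,low[3]=1,low[4]=?,low[5]=?,low[6]=?,low[7]=2,low[8]=?); scc=(scc[0]=?,scc[1]=?,scc[2]=0,scc[3]=1,scc[4]=?,scc[5]=?,scc[6]=?,scc[7]=0,scc[8]=?)
step 4: low=(low[0]=0,low[1]=?,low[2]=2,low[3]=1,low[4]=4,low[5]=?,low[6]=?,low[7]=2,low[8]=?); scc=(scc[0]=?,scc[1]=?,scc[2]=0,scc[3]=1,scc[4]=2,scc[5]=?,scc[6]=?,scc[7]=0,scc[8]=?)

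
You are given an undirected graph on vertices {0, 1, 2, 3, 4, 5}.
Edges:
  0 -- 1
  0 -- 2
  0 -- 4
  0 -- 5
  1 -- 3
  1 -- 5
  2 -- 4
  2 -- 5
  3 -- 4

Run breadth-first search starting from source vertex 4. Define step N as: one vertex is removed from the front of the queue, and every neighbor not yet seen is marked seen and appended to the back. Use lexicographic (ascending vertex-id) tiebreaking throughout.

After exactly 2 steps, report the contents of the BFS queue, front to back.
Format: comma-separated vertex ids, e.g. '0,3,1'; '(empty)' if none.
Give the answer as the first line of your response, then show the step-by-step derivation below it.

2,3,1,5

step 1: dequeue 4; queue=[0,2,3]; order=4
step 2: dequeue 0; queue=[2,3,1,5]; order=4,0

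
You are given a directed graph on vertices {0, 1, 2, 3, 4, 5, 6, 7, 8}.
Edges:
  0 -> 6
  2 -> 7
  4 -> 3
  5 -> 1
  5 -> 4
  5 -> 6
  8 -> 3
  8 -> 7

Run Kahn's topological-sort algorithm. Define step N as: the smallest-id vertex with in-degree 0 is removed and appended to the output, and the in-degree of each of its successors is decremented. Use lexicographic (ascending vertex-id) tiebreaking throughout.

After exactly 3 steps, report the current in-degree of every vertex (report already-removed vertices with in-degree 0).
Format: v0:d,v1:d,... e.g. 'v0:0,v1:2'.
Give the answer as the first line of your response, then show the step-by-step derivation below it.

v0:0,v1:0,v2:0,v3:2,v4:0,v5:0,v6:0,v7:1,v8:0

step 1: output 0; order=[0]; indeg=(0,1,0,2,1,0,1,2,0)
step 2: output 2; order=[0,2]; indeg=(0,1,0,2,1,0,1,1,0)
step 3: output 5; order=[0,2,5]; indeg=(0,0,0,2,0,0,0,1,0)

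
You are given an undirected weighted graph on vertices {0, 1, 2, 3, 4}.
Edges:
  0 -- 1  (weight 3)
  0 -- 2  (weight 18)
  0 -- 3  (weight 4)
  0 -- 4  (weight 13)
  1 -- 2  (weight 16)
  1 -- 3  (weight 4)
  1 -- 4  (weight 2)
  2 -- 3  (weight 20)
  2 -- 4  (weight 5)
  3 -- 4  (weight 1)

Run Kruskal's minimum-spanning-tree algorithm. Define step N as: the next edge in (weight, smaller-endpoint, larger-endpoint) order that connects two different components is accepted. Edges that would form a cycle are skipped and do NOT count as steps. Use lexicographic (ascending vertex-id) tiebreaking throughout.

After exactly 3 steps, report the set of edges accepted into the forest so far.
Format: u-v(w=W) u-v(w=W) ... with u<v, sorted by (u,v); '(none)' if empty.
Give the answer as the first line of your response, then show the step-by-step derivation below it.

0-1(w=3) 1-4(w=2) 3-4(w=1)

step 1: add edge 3-4 (w=1); MST = {3-4(w=1)}
step 2: add edge 1-4 (w=2); MST = {1-4(w=2) 3-4(w=1)}
step 3: add edge 0-1 (w=3); MST = {0-1(w=3) 1-4(w=2) 3-4(w=1)}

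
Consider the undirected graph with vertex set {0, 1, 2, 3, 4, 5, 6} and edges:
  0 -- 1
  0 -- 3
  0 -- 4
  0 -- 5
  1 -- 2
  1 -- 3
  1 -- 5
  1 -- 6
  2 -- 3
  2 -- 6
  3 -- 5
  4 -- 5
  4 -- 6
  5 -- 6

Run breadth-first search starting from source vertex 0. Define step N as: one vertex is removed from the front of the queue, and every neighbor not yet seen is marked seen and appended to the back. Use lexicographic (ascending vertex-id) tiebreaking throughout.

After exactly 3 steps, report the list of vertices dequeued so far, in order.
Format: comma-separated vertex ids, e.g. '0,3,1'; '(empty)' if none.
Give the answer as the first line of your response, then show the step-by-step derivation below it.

0,1,3

step 1: dequeue 0; queue=[1,3,4,5]; order=0
step 2: dequeue 1; queue=[3,4,5,2,6]; order=0,1
step 3: dequeue 3; queue=[4,5,2,6]; order=0,1,3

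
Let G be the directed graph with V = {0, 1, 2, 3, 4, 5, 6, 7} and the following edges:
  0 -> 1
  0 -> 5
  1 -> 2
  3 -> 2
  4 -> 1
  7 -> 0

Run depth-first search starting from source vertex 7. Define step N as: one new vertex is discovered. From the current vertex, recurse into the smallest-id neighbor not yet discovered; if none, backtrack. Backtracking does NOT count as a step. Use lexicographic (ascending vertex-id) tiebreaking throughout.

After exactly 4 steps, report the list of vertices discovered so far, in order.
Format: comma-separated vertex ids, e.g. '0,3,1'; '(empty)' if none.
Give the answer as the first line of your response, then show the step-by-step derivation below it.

7,0,1,2

step 1: discover 7; path=7; order=7
step 2: discover 0; path=7>0; order=7,0
step 3: discover 1; path=7>0>1; order=7,0,1
step 4: discover 2; path=7>0>1>2; order=7,0,1,2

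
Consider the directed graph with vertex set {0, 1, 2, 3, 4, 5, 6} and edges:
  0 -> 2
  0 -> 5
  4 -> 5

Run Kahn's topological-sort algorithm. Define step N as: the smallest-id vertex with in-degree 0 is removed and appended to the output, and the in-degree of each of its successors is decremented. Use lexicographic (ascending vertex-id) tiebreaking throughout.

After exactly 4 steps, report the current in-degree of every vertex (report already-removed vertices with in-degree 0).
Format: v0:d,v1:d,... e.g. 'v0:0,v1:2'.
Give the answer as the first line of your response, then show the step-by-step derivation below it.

v0:0,v1:0,v2:0,v3:0,v4:0,v5:1,v6:0

step 1: output 0; order=[0]; indeg=(0,0,0,0,0,1,0)
step 2: output 1; order=[0,1]; indeg=(0,0,0,0,0,1,0)
step 3: output 2; order=[0,1,2]; indeg=(0,0,0,0,0,1,0)
step 4: output 3; order=[0,1,2,3]; indeg=(0,0,0,0,0,1,0)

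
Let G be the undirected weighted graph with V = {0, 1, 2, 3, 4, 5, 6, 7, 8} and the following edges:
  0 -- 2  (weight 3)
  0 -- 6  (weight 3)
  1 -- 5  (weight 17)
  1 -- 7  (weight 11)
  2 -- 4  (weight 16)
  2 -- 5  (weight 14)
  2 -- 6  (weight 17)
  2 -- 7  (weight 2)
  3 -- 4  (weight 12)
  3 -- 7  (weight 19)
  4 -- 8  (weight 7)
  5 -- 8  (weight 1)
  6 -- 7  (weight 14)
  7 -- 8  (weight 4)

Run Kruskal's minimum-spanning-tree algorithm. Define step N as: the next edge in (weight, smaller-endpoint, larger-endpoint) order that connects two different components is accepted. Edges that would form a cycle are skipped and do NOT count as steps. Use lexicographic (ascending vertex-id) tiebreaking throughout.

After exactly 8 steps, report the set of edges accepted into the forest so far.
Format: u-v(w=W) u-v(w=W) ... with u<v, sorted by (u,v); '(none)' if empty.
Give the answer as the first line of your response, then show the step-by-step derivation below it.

0-2(w=3) 0-6(w=3) 1-7(w=11) 2-7(w=2) 3-4(w=12) 4-8(w=7) 5-8(w=1) 7-8(w=4)

step 1: add edge 5-8 (w=1); MST = {5-8(w=1)}
step 2: add edge 2-7 (w=2); MST = {2-7(w=2) 5-8(w=1)}
step 3: add edge 0-2 (w=3); MST = {0-2(w=3) 2-7(w=2) 5-8(w=1)}
step 4: add edge 0-6 (w=3); MST = {0-2(w=3) 0-6(w=3) 2-7(w=2) 5-8(w=1)}
step 5: add edge 7-8 (w=4); MST = {0-2(w=3) 0-6(w=3) 2-7(w=2) 5-8(w=1) 7-8(w=4)}
step 6: add edge 4-8 (w=7); MST = {0-2(w=3) 0-6(w=3) 2-7(w=2) 4-8(w=7) 5-8(w=1) 7-8(w=4)}
step 7: add edge 1-7 (w=11); MST = {0-2(w=3) 0-6(w=3) 1-7(w=11) 2-7(w=2) 4-8(w=7) 5-8(w=1) 7-8(w=4)}
step 8: add edge 3-4 (w=12); MST = {0-2(w=3) 0-6(w=3) 1-7(w=11) 2-7(w=2) 3-4(w=12) 4-8(w=7) 5-8(w=1) 7-8(w=4)}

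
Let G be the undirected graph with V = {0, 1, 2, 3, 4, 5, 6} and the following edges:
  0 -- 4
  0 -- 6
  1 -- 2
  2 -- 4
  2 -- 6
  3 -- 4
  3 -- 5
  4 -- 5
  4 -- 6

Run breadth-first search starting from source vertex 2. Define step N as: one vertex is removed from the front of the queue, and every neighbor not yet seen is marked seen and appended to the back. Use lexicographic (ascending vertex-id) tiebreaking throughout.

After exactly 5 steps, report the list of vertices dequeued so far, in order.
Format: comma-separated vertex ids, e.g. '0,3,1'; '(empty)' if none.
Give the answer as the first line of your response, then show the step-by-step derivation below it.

2,1,4,6,0

step 1: dequeue 2; queue=[1,4,6]; order=2
step 2: dequeue 1; queue=[4,6]; order=2,1
step 3: dequeue 4; queue=[6,0,3,5]; order=2,1,4
step 4: dequeue 6; queue=[0,3,5]; order=2,1,4,6
step 5: dequeue 0; queue=[3,5]; order=2,1,4,6,0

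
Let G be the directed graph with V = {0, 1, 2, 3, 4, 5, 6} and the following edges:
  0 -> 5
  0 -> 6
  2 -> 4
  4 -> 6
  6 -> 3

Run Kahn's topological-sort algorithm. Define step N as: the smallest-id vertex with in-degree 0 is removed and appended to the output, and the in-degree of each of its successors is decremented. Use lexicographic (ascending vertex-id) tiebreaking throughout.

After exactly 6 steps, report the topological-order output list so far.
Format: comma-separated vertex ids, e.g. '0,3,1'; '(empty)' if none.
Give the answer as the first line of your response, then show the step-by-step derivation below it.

0,1,2,4,5,6

step 1: output 0; order=[0]; indeg=(0,0,0,1,1,0,1)
step 2: output 1; order=[0,1]; indeg=(0,0,0,1,1,0,1)
step 3: output 2; order=[0,1,2]; indeg=(0,0,0,1,0,0,1)
step 4: output 4; order=[0,1,2,4]; indeg=(0,0,0,1,0,0,0)
step 5: output 5; order=[0,1,2,4,5]; indeg=(0,0,0,1,0,0,0)
step 6: output 6; order=[0,1,2,4,5,6]; indeg=(0,0,0,0,0,0,0)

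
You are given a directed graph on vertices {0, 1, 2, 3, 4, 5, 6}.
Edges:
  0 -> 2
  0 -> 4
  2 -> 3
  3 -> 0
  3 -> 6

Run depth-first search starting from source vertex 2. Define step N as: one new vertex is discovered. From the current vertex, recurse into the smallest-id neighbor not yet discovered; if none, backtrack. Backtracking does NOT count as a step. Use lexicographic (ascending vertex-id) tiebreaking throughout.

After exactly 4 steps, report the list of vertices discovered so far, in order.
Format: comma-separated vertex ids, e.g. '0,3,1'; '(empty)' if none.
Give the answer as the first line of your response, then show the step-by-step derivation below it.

2,3,0,4

step 1: discover 2; path=2; order=2
step 2: discover 3; path=2>3; order=2,3
step 3: discover 0; path=2>3>0; order=2,3,0
step 4: discover 4; path=2>3>0>4; order=2,3,0,4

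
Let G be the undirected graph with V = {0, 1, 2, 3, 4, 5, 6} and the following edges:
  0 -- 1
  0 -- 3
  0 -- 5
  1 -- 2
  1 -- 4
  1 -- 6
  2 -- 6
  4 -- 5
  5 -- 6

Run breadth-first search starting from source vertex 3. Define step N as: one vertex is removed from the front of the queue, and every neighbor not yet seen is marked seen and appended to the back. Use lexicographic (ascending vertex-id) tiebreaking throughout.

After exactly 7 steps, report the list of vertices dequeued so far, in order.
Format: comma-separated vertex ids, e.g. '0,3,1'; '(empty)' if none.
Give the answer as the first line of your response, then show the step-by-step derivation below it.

3,0,1,5,2,4,6

step 1: dequeue 3; queue=[0]; order=3
step 2: dequeue 0; queue=[1,5]; order=3,0
step 3: dequeue 1; queue=[5,2,4,6]; order=3,0,1
step 4: dequeue 5; queue=[2,4,6]; order=3,0,1,5
step 5: dequeue 2; queue=[4,6]; order=3,0,1,5,2
step 6: dequeue 4; queue=[6]; order=3,0,1,5,2,4
step 7: dequeue 6; queue=[(empty)]; order=3,0,1,5,2,4,6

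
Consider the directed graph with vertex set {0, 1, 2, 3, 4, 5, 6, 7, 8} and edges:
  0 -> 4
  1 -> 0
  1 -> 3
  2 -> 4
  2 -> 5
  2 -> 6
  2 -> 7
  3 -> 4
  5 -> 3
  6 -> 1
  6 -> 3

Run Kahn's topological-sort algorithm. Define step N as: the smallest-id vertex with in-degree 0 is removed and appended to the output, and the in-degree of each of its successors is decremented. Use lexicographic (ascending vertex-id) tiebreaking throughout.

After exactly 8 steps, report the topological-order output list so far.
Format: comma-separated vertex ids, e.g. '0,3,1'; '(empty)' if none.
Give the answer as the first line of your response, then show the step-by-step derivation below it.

2,5,6,1,0,3,4,7

step 1: output 2; order=[2]; indeg=(1,1,0,3,2,0,0,0,0)
step 2: output 5; order=[2,5]; indeg=(1,1,0,2,2,0,0,0,0)
step 3: output 6; order=[2,5,6]; indeg=(1,0,0,1,2,0,0,0,0)
step 4: output 1; order=[2,5,6,1]; indeg=(0,0,0,0,2,0,0,0,0)
step 5: output 0; order=[2,5,6,1,0]; indeg=(0,0,0,0,1,0,0,0,0)
step 6: output 3; order=[2,5,6,1,0,3]; indeg=(0,0,0,0,0,0,0,0,0)
step 7: output 4; order=[2,5,6,1,0,3,4]; indeg=(0,0,0,0,0,0,0,0,0)
step 8: output 7; order=[2,5,6,1,0,3,4,7]; indeg=(0,0,0,0,0,0,0,0,0)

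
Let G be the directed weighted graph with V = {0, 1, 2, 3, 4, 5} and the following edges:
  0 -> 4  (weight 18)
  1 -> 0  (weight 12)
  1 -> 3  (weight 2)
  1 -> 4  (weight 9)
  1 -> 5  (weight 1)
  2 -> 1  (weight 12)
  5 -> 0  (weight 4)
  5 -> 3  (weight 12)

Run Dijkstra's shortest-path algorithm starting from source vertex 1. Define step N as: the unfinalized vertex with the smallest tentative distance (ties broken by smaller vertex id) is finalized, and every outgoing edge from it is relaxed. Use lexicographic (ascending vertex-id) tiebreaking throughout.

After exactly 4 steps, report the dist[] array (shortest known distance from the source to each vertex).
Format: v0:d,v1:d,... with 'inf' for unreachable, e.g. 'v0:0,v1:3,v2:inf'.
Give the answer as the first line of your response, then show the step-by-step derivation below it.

v0:5,v1:0,v2:inf,v3:2,v4:9,v5:1

step 1: dist = v0:12,v1:0,v2:inf,v3:2,v4:9,v5:1
step 2: dist = v0:5,v1:0,v2:inf,v3:2,v4:9,v5:1
step 3: dist = v0:5,v1:0,v2:inf,v3:2,v4:9,v5:1
step 4: dist = v0:5,v1:0,v2:inf,v3:2,v4:9,v5:1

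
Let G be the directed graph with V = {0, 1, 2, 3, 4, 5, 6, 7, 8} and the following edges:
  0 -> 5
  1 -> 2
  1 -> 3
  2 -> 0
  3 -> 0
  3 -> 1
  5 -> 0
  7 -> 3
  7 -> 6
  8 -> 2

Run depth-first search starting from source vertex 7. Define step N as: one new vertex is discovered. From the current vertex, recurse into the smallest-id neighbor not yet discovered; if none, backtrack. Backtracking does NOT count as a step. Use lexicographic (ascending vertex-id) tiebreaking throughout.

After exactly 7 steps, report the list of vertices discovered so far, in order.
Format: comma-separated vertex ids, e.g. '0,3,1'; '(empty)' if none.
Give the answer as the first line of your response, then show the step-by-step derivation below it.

7,3,0,5,1,2,6

step 1: discover 7; path=7; order=7
step 2: discover 3; path=7>3; order=7,3
step 3: discover 0; path=7>3>0; order=7,3,0
step 4: discover 5; path=7>3>0>5; order=7,3,0,5
step 5: discover 1; path=7>3>1; order=7,3,0,5,1
step 6: discover 2; path=7>3>1>2; order=7,3,0,5,1,2
step 7: discover 6; path=7>6; order=7,3,0,5,1,2,6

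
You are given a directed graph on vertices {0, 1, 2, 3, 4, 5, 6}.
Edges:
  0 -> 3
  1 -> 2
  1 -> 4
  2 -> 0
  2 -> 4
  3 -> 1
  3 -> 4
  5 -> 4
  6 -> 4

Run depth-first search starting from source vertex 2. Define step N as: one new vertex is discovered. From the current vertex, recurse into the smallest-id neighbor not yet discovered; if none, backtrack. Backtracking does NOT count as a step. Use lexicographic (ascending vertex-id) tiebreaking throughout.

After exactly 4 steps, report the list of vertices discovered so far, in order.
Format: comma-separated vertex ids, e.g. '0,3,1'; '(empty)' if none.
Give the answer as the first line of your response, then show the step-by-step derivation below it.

2,0,3,1

step 1: discover 2; path=2; order=2
step 2: discover 0; path=2>0; order=2,0
step 3: discover 3; path=2>0>3; order=2,0,3
step 4: discover 1; path=2>0>3>1; order=2,0,3,1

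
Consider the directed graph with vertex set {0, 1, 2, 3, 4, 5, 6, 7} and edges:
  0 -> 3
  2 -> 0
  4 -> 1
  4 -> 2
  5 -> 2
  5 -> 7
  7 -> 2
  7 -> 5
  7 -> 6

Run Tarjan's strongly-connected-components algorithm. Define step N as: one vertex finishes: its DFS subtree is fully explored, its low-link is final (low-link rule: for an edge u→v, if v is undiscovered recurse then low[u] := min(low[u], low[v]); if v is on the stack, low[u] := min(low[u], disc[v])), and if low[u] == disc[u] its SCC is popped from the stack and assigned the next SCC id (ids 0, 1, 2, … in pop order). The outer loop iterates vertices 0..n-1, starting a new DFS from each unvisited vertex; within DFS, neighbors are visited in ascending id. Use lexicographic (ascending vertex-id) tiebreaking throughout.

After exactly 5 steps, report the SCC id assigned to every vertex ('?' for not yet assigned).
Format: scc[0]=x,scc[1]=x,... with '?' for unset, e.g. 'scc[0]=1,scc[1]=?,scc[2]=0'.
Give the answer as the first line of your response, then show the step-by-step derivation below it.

scc[0]=1,scc[1]=2,scc[2]=3,scc[3]=0,scc[4]=4,scc[5]=?,scc[6]=?,scc[7]=?

step 1: low=(low[0]=0,low[1]=?,low[2]=?,low[3]=1,low[4]=?,low[5]=?,low[6]=?,low[7]=?); scc=(scc[0]=?,scc[1]=?,scc[2]=?,scc[3]=0,scc[4]=?,scc[5]=?,scc[6]=?,scc[7]=?)
step 2: low=(low[0]=0,low[1]=?,low[2]=?,low[3]=1,low[4]=?,low[5]=?,low[6]=?,low[7]=?); scc=(scc[0]=1,scc[1]=?,scc[2]=?,scc[3]=0,scc[4]=?,scc[5]=?,scc[6]=?,scc[7]=?)
step 3: low=(low[0]=0,low[1]=2,low[2]=?,low[3]=1,low[4]=?,low[5]=?,low[6]=?,low[7]=?); scc=(scc[0]=1,scc[1]=2,scc[2]=?,scc[3]=0,scc[4]=?,scc[5]=?,scc[6]=?,scc[7]=?)
step 4: low=(low[0]=0,low[1]=2,low[2]=3,low[3]=1,low[4]=?,low[5]=?,low[6]=?,low[7]=?); scc=(scc[0]=1,scc[1]=2,scc[2]=3,scc[3]=0,scc[4]=?,scc[5]=?,scc[6]=?,scc[7]=?)
step 5: low=(low[0]=0,low[1]=2,low[2]=3,low[3]=1,low[4]=4,low[5]=?,low[6]=?,low[7]=?); scc=(scc[0]=1,scc[1]=2,scc[2]=3,scc[3]=0,scc[4]=4,scc[5]=?,scc[6]=?,scc[7]=?)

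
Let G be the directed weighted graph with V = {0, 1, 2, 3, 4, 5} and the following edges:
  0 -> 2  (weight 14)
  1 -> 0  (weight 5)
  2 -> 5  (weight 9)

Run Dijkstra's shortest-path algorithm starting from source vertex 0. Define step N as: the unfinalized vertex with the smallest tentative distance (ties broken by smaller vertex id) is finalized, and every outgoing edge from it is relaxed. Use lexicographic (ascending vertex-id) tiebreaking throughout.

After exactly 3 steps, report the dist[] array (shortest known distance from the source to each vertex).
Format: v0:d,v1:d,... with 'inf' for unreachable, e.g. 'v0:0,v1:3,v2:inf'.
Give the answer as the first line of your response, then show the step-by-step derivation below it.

v0:0,v1:inf,v2:14,v3:inf,v4:inf,v5:23

step 1: dist = v0:0,v1:inf,v2:14,v3:inf,v4:inf,v5:inf
step 2: dist = v0:0,v1:inf,v2:14,v3:inf,v4:inf,v5:23
step 3: dist = v0:0,v1:inf,v2:14,v3:inf,v4:inf,v5:23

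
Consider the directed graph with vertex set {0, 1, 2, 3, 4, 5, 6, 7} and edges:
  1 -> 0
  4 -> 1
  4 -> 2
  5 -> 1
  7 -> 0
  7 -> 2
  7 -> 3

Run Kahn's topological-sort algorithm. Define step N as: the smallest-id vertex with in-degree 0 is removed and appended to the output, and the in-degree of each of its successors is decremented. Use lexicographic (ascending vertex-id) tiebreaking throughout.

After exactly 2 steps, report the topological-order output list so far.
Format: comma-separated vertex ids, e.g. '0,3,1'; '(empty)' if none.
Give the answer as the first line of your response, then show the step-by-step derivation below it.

4,5

step 1: output 4; order=[4]; indeg=(2,1,1,1,0,0,0,0)
step 2: output 5; order=[4,5]; indeg=(2,0,1,1,0,0,0,0)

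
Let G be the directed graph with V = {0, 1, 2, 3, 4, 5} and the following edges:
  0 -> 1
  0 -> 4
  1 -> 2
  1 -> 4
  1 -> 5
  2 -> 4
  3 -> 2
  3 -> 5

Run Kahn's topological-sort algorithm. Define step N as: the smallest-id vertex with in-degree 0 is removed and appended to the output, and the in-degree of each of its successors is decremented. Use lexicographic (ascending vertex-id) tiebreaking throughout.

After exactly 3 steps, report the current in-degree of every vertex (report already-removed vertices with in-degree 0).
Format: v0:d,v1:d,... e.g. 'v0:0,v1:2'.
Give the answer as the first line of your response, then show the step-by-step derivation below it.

v0:0,v1:0,v2:0,v3:0,v4:1,v5:0

step 1: output 0; order=[0]; indeg=(0,0,2,0,2,2)
step 2: output 1; order=[0,1]; indeg=(0,0,1,0,1,1)
step 3: output 3; order=[0,1,3]; indeg=(0,0,0,0,1,0)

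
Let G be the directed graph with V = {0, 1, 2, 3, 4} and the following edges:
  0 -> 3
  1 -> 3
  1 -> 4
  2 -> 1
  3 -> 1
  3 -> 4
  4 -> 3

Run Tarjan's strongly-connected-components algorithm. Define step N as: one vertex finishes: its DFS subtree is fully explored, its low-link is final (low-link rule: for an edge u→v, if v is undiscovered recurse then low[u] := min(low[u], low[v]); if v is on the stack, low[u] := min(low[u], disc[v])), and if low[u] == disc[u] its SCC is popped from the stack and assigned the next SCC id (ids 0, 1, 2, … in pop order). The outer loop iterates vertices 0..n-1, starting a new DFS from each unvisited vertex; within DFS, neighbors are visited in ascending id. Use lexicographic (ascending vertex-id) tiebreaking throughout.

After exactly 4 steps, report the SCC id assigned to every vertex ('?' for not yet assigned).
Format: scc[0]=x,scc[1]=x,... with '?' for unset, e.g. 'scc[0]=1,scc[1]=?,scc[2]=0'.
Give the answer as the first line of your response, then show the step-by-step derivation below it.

scc[0]=1,scc[1]=0,scc[2]=?,scc[3]=0,scc[4]=0

step 1: low=(low[0]=0,low[1]=1,low[2]=?,low[3]=1,low[4]=1); scc=(scc[0]=?,scc[1]=?,scc[2]=?,scc[3]=?,scc[4]=?)
step 2: low=(low[0]=0,low[1]=1,low[2]=?,low[3]=1,low[4]=1); scc=(scc[0]=?,scc[1]=?,scc[2]=?,scc[3]=?,scc[4]=?)
step 3: low=(low[0]=0,low[1]=1,low[2]=?,low[3]=1,low[4]=1); scc=(scc[0]=?,scc[1]=0,scc[2]=?,scc[3]=0,scc[4]=0)
step 4: low=(low[0]=0,low[1]=1,low[2]=?,low[3]=1,low[4]=1); scc=(scc[0]=1,scc[1]=0,scc[2]=?,scc[3]=0,scc[4]=0)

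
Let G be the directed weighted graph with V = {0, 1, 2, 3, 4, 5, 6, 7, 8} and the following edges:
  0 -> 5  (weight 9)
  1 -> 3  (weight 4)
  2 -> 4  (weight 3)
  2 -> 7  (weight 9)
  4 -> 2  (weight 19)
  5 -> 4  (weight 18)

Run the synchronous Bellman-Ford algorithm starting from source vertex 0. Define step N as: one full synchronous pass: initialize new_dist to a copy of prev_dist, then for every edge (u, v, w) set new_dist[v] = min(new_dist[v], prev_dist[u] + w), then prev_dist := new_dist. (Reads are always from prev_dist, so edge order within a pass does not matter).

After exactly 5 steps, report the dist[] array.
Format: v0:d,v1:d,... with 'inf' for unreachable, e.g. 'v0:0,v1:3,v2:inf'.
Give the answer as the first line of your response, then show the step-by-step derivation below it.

v0:0,v1:inf,v2:46,v3:inf,v4:27,v5:9,v6:inf,v7:55,v8:inf

step 1: dist = v0:0,v1:inf,v2:inf,v3:inf,v4:inf,v5:9,v6:inf,v7:inf,v8:inf
step 2: dist = v0:0,v1:inf,v2:inf,v3:inf,v4:27,v5:9,v6:inf,v7:inf,v8:inf
step 3: dist = v0:0,v1:inf,v2:46,v3:inf,v4:27,v5:9,v6:inf,v7:inf,v8:inf
step 4: dist = v0:0,v1:inf,v2:46,v3:inf,v4:27,v5:9,v6:inf,v7:55,v8:inf
step 5: dist = v0:0,v1:inf,v2:46,v3:inf,v4:27,v5:9,v6:inf,v7:55,v8:inf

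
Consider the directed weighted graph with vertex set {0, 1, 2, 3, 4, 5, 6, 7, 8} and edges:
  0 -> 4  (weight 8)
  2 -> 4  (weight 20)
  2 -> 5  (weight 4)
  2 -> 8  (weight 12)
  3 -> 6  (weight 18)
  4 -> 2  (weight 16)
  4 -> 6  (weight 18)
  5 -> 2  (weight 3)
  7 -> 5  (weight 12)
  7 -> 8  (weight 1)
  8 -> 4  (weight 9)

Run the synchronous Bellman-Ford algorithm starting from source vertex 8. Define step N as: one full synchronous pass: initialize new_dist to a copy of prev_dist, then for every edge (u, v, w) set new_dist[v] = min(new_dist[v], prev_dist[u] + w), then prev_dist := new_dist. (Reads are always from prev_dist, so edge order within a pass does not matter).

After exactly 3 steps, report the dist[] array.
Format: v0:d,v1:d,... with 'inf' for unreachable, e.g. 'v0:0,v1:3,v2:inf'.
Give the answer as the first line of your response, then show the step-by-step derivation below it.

v0:inf,v1:inf,v2:25,v3:inf,v4:9,v5:29,v6:27,v7:inf,v8:0

step 1: dist = v0:inf,v1:inf,v2:inf,v3:inf,v4:9,v5:inf,v6:inf,v7:inf,v8:0
step 2: dist = v0:inf,v1:inf,v2:25,v3:inf,v4:9,v5:inf,v6:27,v7:inf,v8:0
step 3: dist = v0:inf,v1:inf,v2:25,v3:inf,v4:9,v5:29,v6:27,v7:inf,v8:0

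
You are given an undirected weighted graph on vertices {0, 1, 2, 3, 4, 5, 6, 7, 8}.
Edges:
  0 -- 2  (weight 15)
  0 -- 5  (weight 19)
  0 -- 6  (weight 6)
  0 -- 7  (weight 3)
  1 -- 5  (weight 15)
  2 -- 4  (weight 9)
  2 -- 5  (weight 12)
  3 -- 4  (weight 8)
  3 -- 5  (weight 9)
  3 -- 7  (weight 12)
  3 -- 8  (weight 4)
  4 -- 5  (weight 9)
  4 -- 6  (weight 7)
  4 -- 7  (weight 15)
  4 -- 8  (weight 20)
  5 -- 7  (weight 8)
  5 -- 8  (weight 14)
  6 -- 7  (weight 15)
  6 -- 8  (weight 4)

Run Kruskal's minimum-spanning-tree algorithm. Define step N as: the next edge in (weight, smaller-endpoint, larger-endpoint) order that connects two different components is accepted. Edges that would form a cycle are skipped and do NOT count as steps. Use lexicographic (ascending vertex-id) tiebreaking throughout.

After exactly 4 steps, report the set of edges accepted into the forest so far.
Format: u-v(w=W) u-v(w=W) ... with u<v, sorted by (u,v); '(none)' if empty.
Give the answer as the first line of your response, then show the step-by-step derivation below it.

0-6(w=6) 0-7(w=3) 3-8(w=4) 6-8(w=4)

step 1: add edge 0-7 (w=3); MST = {0-7(w=3)}
step 2: add edge 3-8 (w=4); MST = {0-7(w=3) 3-8(w=4)}
step 3: add edge 6-8 (w=4); MST = {0-7(w=3) 3-8(w=4) 6-8(w=4)}
step 4: add edge 0-6 (w=6); MST = {0-6(w=6) 0-7(w=3) 3-8(w=4) 6-8(w=4)}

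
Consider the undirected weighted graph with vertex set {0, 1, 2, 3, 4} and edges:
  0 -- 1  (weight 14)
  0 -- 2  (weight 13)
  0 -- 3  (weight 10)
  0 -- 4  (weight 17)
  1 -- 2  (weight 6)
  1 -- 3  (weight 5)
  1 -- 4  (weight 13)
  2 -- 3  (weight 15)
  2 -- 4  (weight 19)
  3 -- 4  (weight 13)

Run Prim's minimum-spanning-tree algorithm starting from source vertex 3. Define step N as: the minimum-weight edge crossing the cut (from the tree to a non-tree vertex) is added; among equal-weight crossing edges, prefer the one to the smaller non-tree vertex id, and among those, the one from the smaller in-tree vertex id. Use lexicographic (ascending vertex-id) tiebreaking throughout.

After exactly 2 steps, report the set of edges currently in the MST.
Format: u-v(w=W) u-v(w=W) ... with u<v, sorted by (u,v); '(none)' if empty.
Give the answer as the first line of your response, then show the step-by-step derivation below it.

1-2(w=6) 1-3(w=5)

step 1: add edge 1-3 (w=5); MST = {1-3(w=5)}
step 2: add edge 1-2 (w=6); MST = {1-2(w=6) 1-3(w=5)}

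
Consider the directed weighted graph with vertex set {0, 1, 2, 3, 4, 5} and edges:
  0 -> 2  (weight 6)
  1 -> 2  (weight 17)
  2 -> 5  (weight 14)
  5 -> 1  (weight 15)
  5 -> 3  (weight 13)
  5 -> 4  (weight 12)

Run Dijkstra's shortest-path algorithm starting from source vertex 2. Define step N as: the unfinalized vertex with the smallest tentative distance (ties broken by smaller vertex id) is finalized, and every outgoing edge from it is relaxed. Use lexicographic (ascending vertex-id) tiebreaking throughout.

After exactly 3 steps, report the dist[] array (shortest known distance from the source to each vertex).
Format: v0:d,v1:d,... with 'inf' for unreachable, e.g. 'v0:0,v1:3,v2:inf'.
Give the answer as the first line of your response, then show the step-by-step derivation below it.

v0:inf,v1:29,v2:0,v3:27,v4:26,v5:14

step 1: dist = v0:inf,v1:inf,v2:0,v3:inf,v4:inf,v5:14
step 2: dist = v0:inf,v1:29,v2:0,v3:27,v4:26,v5:14
step 3: dist = v0:inf,v1:29,v2:0,v3:27,v4:26,v5:14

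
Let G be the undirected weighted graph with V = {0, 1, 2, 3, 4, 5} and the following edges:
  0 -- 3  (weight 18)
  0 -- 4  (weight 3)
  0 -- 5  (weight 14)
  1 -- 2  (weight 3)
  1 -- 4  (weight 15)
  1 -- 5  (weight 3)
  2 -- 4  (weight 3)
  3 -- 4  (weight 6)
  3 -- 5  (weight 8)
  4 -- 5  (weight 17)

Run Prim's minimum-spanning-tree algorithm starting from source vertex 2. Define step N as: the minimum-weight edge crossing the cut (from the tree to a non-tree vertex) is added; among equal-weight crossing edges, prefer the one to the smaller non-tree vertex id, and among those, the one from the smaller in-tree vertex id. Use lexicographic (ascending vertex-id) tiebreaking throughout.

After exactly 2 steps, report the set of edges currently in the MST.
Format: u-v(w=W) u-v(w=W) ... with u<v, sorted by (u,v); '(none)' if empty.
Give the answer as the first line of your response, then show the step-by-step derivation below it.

1-2(w=3) 2-4(w=3)

step 1: add edge 1-2 (w=3); MST = {1-2(w=3)}
step 2: add edge 2-4 (w=3); MST = {1-2(w=3) 2-4(w=3)}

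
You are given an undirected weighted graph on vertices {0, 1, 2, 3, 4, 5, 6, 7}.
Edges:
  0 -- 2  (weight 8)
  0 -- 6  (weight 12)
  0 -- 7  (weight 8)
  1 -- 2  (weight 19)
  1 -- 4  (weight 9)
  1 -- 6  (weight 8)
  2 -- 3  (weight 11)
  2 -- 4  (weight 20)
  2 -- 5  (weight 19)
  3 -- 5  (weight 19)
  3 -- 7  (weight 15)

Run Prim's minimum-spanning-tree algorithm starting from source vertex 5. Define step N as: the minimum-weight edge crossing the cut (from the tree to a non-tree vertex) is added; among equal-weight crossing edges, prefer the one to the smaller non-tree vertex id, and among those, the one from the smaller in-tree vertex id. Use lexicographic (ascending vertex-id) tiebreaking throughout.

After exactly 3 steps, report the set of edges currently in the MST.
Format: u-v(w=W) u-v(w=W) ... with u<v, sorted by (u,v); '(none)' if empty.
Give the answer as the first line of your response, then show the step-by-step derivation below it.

0-2(w=8) 0-7(w=8) 2-5(w=19)

step 1: add edge 2-5 (w=19); MST = {2-5(w=19)}
step 2: add edge 0-2 (w=8); MST = {0-2(w=8) 2-5(w=19)}
step 3: add edge 0-7 (w=8); MST = {0-2(w=8) 0-7(w=8) 2-5(w=19)}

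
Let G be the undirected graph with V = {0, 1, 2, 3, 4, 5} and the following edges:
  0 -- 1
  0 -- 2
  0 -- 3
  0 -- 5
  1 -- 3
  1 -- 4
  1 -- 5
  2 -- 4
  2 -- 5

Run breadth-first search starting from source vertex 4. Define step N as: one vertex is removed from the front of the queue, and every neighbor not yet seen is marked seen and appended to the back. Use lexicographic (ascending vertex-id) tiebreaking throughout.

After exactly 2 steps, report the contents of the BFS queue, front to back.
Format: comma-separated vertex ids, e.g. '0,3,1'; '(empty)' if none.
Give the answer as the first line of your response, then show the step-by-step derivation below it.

2,0,3,5

step 1: dequeue 4; queue=[1,2]; order=4
step 2: dequeue 1; queue=[2,0,3,5]; order=4,1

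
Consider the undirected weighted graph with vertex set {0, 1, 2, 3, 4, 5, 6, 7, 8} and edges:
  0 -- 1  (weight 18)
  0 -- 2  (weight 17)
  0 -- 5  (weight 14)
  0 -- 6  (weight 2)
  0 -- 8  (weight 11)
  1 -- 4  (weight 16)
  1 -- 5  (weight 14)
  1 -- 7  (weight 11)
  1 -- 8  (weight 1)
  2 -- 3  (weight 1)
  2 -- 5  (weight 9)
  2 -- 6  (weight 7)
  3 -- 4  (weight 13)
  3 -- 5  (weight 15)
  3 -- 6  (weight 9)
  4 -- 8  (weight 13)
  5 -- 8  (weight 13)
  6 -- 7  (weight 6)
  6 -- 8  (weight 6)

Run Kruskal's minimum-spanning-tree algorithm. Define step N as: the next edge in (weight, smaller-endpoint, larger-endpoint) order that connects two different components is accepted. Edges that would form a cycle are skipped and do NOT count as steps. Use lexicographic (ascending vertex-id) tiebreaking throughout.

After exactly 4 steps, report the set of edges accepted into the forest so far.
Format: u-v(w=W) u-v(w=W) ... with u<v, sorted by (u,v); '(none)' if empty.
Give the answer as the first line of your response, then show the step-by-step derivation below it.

0-6(w=2) 1-8(w=1) 2-3(w=1) 6-7(w=6)

step 1: add edge 1-8 (w=1); MST = {1-8(w=1)}
step 2: add edge 2-3 (w=1); MST = {1-8(w=1) 2-3(w=1)}
step 3: add edge 0-6 (w=2); MST = {0-6(w=2) 1-8(w=1) 2-3(w=1)}
step 4: add edge 6-7 (w=6); MST = {0-6(w=2) 1-8(w=1) 2-3(w=1) 6-7(w=6)}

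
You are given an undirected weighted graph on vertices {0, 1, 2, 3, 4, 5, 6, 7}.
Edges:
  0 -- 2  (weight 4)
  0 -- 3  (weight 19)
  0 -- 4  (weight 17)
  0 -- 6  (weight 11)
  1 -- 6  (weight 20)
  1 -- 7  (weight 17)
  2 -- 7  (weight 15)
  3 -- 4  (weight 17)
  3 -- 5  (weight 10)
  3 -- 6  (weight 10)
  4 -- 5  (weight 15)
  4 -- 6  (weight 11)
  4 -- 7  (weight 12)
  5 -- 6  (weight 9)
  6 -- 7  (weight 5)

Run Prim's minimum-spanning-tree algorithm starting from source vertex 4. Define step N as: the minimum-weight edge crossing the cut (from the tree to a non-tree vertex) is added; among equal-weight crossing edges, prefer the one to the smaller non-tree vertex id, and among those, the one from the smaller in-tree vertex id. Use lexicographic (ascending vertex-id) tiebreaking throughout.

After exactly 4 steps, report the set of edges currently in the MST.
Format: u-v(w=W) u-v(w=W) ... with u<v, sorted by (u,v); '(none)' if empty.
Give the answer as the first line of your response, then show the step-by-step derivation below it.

3-5(w=10) 4-6(w=11) 5-6(w=9) 6-7(w=5)

step 1: add edge 4-6 (w=11); MST = {4-6(w=11)}
step 2: add edge 6-7 (w=5); MST = {4-6(w=11) 6-7(w=5)}
step 3: add edge 5-6 (w=9); MST = {4-6(w=11) 5-6(w=9) 6-7(w=5)}
step 4: add edge 3-5 (w=10); MST = {3-5(w=10) 4-6(w=11) 5-6(w=9) 6-7(w=5)}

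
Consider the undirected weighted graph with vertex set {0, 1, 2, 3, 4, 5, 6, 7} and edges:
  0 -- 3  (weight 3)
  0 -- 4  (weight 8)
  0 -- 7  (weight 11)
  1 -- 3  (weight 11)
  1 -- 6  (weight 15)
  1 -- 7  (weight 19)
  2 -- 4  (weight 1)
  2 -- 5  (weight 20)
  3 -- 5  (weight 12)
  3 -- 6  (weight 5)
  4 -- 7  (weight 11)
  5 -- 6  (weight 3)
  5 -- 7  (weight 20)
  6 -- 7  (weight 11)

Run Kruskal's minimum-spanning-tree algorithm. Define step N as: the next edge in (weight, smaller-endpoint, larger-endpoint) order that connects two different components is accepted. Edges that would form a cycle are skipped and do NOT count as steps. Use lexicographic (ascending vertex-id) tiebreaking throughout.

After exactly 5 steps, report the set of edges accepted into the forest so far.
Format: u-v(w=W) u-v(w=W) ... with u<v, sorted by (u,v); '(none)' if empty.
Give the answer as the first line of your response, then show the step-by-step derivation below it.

0-3(w=3) 0-4(w=8) 2-4(w=1) 3-6(w=5) 5-6(w=3)

step 1: add edge 2-4 (w=1); MST = {2-4(w=1)}
step 2: add edge 0-3 (w=3); MST = {0-3(w=3) 2-4(w=1)}
step 3: add edge 5-6 (w=3); MST = {0-3(w=3) 2-4(w=1) 5-6(w=3)}
step 4: add edge 3-6 (w=5); MST = {0-3(w=3) 2-4(w=1) 3-6(w=5) 5-6(w=3)}
step 5: add edge 0-4 (w=8); MST = {0-3(w=3) 0-4(w=8) 2-4(w=1) 3-6(w=5) 5-6(w=3)}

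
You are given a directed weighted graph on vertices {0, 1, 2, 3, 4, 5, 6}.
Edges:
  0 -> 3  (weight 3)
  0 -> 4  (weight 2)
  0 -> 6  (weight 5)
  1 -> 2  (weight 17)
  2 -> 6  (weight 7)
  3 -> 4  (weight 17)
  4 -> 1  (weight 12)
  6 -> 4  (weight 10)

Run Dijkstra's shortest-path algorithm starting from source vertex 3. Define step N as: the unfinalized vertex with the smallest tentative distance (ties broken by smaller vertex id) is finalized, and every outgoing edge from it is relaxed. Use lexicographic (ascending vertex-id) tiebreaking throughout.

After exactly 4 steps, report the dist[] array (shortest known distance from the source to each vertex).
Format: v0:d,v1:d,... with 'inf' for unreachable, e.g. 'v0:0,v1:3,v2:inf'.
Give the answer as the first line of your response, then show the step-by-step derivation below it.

v0:inf,v1:29,v2:46,v3:0,v4:17,v5:inf,v6:53

step 1: dist = v0:inf,v1:inf,v2:inf,v3:0,v4:17,v5:inf,v6:inf
step 2: dist = v0:inf,v1:29,v2:inf,v3:0,v4:17,v5:inf,v6:inf
step 3: dist = v0:inf,v1:29,v2:46,v3:0,v4:17,v5:inf,v6:inf
step 4: dist = v0:inf,v1:29,v2:46,v3:0,v4:17,v5:inf,v6:53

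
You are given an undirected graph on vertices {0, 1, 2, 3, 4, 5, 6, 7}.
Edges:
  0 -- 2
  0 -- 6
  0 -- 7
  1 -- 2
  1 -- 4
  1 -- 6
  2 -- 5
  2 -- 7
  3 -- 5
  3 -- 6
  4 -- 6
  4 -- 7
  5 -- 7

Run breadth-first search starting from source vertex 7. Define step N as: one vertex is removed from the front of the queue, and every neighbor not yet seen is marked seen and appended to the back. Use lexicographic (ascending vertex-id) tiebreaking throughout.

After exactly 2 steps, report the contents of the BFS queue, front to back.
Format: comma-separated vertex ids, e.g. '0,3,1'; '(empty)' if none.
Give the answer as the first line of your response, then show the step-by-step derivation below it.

2,4,5,6

step 1: dequeue 7; queue=[0,2,4,5]; order=7
step 2: dequeue 0; queue=[2,4,5,6]; order=7,0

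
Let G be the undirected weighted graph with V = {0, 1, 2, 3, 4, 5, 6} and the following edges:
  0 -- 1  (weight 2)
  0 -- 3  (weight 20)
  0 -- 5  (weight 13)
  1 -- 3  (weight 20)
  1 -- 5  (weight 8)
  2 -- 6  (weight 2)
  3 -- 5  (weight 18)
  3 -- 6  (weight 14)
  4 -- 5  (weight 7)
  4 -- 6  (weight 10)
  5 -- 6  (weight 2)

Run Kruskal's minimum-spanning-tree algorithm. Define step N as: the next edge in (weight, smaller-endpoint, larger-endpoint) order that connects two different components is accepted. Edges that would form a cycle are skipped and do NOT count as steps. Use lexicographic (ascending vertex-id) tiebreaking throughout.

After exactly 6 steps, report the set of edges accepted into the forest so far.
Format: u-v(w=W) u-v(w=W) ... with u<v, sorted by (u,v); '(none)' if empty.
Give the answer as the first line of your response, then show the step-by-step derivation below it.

0-1(w=2) 1-5(w=8) 2-6(w=2) 3-6(w=14) 4-5(w=7) 5-6(w=2)

step 1: add edge 0-1 (w=2); MST = {0-1(w=2)}
step 2: add edge 2-6 (w=2); MST = {0-1(w=2) 2-6(w=2)}
step 3: add edge 5-6 (w=2); MST = {0-1(w=2) 2-6(w=2) 5-6(w=2)}
step 4: add edge 4-5 (w=7); MST = {0-1(w=2) 2-6(w=2) 4-5(w=7) 5-6(w=2)}
step 5: add edge 1-5 (w=8); MST = {0-1(w=2) 1-5(w=8) 2-6(w=2) 4-5(w=7) 5-6(w=2)}
step 6: add edge 3-6 (w=14); MST = {0-1(w=2) 1-5(w=8) 2-6(w=2) 3-6(w=14) 4-5(w=7) 5-6(w=2)}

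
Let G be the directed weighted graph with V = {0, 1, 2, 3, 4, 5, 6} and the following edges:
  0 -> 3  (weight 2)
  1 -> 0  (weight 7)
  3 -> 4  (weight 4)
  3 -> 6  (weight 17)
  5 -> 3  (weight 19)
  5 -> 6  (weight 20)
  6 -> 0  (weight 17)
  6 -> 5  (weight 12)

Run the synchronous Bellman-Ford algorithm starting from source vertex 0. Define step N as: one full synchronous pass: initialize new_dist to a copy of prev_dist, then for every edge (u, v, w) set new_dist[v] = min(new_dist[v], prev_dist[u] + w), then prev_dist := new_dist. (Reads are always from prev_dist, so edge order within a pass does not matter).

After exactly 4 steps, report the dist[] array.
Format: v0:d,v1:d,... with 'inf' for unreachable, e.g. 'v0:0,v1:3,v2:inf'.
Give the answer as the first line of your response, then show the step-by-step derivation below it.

v0:0,v1:inf,v2:inf,v3:2,v4:6,v5:31,v6:19

step 1: dist = v0:0,v1:inf,v2:inf,v3:2,v4:inf,v5:inf,v6:inf
step 2: dist = v0:0,v1:inf,v2:inf,v3:2,v4:6,v5:inf,v6:19
step 3: dist = v0:0,v1:inf,v2:inf,v3:2,v4:6,v5:31,v6:19
step 4: dist = v0:0,v1:inf,v2:inf,v3:2,v4:6,v5:31,v6:19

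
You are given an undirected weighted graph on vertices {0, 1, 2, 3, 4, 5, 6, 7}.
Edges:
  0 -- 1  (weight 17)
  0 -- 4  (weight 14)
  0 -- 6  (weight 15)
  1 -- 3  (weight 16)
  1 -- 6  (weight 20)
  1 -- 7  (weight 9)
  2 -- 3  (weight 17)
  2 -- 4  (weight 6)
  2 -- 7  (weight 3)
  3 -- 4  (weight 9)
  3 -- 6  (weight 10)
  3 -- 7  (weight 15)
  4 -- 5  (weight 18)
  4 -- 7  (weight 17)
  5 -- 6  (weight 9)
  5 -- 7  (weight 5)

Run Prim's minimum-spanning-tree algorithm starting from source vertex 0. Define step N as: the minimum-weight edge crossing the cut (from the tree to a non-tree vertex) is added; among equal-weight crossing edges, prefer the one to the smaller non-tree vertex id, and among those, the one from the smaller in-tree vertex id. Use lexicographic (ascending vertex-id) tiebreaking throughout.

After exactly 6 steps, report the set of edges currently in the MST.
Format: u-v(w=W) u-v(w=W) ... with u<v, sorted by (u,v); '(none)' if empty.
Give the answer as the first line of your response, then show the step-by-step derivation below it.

0-4(w=14) 1-7(w=9) 2-4(w=6) 2-7(w=3) 3-4(w=9) 5-7(w=5)

step 1: add edge 0-4 (w=14); MST = {0-4(w=14)}
step 2: add edge 2-4 (w=6); MST = {0-4(w=14) 2-4(w=6)}
step 3: add edge 2-7 (w=3); MST = {0-4(w=14) 2-4(w=6) 2-7(w=3)}
step 4: add edge 5-7 (w=5); MST = {0-4(w=14) 2-4(w=6) 2-7(w=3) 5-7(w=5)}
step 5: add edge 1-7 (w=9); MST = {0-4(w=14) 1-7(w=9) 2-4(w=6) 2-7(w=3) 5-7(w=5)}
step 6: add edge 3-4 (w=9); MST = {0-4(w=14) 1-7(w=9) 2-4(w=6) 2-7(w=3) 3-4(w=9) 5-7(w=5)}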